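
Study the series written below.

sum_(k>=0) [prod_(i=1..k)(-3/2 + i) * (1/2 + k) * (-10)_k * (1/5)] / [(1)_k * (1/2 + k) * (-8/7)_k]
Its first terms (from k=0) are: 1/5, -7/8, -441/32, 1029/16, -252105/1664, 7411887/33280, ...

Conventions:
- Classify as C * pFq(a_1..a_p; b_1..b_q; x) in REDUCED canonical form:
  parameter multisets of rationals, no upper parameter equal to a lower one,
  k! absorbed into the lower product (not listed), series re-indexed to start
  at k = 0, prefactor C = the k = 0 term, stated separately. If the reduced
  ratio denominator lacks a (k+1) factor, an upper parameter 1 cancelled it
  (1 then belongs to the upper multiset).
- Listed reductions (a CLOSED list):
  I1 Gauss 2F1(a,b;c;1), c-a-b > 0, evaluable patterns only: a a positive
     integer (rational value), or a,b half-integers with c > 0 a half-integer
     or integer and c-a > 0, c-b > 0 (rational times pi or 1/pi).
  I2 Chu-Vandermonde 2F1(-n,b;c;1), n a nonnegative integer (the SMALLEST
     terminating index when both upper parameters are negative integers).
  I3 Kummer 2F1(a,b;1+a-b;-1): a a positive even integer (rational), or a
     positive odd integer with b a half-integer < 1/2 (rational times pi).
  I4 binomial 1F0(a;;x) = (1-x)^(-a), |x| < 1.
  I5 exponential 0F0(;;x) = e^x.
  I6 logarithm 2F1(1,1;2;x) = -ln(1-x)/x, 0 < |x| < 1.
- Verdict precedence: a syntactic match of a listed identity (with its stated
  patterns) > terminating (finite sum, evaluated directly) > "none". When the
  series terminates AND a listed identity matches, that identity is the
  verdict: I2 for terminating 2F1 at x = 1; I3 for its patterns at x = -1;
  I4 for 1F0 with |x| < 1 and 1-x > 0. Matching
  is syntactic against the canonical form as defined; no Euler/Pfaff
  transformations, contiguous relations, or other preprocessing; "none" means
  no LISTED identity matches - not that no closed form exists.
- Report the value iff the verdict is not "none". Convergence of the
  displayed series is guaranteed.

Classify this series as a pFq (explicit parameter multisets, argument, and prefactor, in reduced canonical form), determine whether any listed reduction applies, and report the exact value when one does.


x = 1 here; the reduced form reads 2F1, upper {-10, -1/2}, lower {-8/7}, C = 1/5. Verdict at x = 1: Chu-Vandermonde (I2) matches (terminating 2F1 at x = 1 with n = 10, b = -1/2, c = -8/7). Sum: -1498061973/1461714944.

Structural cue: t_0 being 1/5, the running product (C = 1/5, x = 1) telescopes to a rising factorial.
Ratio: r(k) = 1 * (k-10) (k-1/2) / [(k-8/7) (k+1)] - rational in k, leading ratio 1; with t_0 = 1/5, classification follows.


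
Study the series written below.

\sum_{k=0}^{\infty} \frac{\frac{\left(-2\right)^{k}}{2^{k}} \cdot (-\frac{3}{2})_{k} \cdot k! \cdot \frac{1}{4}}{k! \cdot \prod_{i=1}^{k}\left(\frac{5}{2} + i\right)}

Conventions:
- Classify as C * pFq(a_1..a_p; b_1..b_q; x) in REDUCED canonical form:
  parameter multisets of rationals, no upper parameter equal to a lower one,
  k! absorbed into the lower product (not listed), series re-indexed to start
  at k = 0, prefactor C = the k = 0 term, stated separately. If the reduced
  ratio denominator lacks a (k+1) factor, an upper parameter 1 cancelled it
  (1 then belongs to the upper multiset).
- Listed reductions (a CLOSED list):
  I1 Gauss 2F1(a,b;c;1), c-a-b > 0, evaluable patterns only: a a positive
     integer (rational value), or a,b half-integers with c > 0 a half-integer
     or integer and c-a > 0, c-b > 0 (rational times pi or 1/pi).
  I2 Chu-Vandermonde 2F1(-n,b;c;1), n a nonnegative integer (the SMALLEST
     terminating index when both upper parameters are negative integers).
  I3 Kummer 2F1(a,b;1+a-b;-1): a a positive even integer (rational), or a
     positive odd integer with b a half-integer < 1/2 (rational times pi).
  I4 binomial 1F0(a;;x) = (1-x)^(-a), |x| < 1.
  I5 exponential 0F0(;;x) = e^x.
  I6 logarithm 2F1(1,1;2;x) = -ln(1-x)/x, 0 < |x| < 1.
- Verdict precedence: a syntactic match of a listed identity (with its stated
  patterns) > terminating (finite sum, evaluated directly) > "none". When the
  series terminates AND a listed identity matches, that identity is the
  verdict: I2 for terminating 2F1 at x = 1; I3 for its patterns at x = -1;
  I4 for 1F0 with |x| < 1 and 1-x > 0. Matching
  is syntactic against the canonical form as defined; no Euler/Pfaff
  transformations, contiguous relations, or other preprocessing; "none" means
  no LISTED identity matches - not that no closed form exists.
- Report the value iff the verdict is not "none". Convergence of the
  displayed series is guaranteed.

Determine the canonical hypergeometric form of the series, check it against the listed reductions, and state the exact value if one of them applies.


Reduced: x = -1, 2F1, upper = {-\frac{3}{2}, 1}, lower = {\frac{7}{2}}, C = \frac{1}{4}. Verdict at x = -1: the Kummer evaluation I3 matches (x = -1; c = \frac{7}{2} equals 1+a-b for upper {-\frac{3}{2}, 1}: listed pattern). Sum: \frac{15}{128} \cdot \pi.

Key step: from the first term \frac{1}{4}: the lower running product (C = 1/4, x = -1) is a rising factorial.
Adjacent-term ratio: r(k) = -1 * (k-\frac{3}{2}) (k+1) / [(k+\frac{7}{2}) (k+1)] ; factor over Q: parameters, x = -1, and C = \frac{1}{4}.


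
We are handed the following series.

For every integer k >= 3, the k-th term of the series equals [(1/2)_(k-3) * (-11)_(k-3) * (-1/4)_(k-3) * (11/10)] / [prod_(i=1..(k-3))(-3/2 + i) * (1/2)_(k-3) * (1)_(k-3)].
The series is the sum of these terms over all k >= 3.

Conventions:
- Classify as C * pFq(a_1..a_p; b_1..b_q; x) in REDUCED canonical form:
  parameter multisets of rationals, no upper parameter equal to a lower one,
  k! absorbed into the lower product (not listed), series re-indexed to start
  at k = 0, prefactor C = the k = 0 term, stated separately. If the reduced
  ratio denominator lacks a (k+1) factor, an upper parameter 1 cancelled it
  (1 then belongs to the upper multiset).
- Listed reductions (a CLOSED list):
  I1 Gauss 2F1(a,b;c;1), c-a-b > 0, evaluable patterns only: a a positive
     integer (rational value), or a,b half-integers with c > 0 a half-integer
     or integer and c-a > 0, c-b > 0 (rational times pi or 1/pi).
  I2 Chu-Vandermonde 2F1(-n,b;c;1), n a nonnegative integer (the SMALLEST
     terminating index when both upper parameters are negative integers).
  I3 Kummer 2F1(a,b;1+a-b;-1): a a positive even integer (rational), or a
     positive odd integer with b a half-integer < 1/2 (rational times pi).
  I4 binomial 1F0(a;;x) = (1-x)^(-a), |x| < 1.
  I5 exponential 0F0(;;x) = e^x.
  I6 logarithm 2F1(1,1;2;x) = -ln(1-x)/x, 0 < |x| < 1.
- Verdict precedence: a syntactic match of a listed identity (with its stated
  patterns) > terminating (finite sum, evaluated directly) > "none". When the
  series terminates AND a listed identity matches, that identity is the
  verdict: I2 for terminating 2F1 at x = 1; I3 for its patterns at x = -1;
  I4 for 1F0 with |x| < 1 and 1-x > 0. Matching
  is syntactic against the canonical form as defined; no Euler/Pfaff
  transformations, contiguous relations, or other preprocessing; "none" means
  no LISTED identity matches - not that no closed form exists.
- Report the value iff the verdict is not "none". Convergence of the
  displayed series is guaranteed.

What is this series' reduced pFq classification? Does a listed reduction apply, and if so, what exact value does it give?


At argument 1: a 2F1 with upper {-11, -1/4}, lower {-1/2}, scaled by C = 11/10. Verdict (x = 1): the Chu-Vandermonde identity I2 applies (terminating 2F1 at x = 1 with n = 11, b = -1/4, c = -1/2). Sum: 494109/348160.

First insight: with t_0 = 11/10, the lower running product (prefactor 11/10) is a rising factorial.
Ratio: r(k) = 1 * (k-11) (k-1/4) / [(k-1/2) (k+1)] - rational in k, leading ratio 1; with t_0 = 11/10, classification follows.


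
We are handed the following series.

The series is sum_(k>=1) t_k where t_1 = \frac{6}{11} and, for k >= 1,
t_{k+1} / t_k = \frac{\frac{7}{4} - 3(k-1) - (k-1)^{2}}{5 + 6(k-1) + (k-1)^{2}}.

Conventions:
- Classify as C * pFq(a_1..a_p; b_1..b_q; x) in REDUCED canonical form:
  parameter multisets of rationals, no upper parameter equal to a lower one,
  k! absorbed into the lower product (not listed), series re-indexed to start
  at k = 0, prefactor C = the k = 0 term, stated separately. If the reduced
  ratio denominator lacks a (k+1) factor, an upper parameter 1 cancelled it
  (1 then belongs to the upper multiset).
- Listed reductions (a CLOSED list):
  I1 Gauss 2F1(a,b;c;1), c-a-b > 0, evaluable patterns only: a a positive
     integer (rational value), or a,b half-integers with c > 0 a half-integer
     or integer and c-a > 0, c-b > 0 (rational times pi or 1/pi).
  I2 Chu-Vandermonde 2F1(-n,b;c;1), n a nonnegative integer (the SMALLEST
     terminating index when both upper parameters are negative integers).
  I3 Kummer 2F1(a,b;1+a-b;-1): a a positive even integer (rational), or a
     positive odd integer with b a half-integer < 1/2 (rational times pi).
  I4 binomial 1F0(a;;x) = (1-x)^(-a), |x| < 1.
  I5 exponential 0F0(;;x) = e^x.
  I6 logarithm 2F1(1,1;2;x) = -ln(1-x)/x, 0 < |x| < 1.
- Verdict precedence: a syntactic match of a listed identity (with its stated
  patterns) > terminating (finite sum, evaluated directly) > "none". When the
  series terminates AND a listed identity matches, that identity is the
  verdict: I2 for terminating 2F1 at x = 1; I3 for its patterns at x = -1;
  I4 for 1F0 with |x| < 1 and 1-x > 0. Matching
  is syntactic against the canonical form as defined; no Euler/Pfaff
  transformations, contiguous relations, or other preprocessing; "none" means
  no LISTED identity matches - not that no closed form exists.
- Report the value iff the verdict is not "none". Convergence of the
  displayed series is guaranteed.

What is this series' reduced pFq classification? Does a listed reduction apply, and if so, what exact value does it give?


x = -1 here; the reduced form reads 2F1, upper {-\frac{1}{2}, \frac{7}{2}}, lower {5}, C = \frac{6}{11}. Verdict: none here - no I1-I6 shape fits x = -1 with lower {5}.

First insight: from the first term \frac{6}{11}: factor the ratio over Q (prefactor 6/11): negated roots = parameters.
Consecutive-term ratio: r(k) = -1 * (k-\frac{1}{2}) (k+\frac{7}{2}) / [(k+5) (k+1)] ; factor over Q: parameters, x = -1, and C = \frac{6}{11}.


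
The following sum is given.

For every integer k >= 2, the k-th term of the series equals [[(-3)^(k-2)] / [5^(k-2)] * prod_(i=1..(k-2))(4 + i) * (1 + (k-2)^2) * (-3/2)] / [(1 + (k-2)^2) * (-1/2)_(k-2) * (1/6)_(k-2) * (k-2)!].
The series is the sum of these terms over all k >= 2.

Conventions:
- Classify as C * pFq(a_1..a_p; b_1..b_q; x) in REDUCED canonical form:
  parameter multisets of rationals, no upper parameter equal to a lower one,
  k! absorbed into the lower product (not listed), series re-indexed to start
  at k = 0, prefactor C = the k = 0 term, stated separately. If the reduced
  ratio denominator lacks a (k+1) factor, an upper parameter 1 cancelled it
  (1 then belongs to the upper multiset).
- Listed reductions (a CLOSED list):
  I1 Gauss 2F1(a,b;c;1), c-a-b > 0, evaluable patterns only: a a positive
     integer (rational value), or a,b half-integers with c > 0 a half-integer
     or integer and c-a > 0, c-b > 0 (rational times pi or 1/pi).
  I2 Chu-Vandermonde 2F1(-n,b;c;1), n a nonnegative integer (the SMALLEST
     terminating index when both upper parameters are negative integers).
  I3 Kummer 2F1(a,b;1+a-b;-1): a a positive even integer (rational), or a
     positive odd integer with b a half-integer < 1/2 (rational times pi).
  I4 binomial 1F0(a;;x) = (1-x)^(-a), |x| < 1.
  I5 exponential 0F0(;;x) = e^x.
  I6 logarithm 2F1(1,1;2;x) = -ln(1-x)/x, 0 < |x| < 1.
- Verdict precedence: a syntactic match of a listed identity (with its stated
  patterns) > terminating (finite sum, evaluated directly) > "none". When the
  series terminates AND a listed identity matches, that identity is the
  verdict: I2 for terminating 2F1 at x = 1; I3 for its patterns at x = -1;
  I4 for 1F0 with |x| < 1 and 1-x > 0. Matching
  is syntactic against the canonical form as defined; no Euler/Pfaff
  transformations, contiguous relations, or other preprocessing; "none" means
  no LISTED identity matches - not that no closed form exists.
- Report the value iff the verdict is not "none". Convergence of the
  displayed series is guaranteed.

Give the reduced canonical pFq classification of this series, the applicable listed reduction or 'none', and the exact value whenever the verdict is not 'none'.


Reduced: x = -3/5, 1F2, upper = {5}, lower = {-1/2, 1/6}, C = -3/2. Verdict: none. No listed pattern accepts 1F2(5; -1/2, 1/6; -3/5).

The tell: t_0 being -3/2, striking the common factor k^2 + 1 reduces the term (C = -3/2, x = -3/5).
Ratio: r(k) = (-3/5) * (k+5) / [(k-1/2) (k+1/6) (k+1)] - rational in k, leading ratio (-3/5); with t_0 = -3/2, classification follows.


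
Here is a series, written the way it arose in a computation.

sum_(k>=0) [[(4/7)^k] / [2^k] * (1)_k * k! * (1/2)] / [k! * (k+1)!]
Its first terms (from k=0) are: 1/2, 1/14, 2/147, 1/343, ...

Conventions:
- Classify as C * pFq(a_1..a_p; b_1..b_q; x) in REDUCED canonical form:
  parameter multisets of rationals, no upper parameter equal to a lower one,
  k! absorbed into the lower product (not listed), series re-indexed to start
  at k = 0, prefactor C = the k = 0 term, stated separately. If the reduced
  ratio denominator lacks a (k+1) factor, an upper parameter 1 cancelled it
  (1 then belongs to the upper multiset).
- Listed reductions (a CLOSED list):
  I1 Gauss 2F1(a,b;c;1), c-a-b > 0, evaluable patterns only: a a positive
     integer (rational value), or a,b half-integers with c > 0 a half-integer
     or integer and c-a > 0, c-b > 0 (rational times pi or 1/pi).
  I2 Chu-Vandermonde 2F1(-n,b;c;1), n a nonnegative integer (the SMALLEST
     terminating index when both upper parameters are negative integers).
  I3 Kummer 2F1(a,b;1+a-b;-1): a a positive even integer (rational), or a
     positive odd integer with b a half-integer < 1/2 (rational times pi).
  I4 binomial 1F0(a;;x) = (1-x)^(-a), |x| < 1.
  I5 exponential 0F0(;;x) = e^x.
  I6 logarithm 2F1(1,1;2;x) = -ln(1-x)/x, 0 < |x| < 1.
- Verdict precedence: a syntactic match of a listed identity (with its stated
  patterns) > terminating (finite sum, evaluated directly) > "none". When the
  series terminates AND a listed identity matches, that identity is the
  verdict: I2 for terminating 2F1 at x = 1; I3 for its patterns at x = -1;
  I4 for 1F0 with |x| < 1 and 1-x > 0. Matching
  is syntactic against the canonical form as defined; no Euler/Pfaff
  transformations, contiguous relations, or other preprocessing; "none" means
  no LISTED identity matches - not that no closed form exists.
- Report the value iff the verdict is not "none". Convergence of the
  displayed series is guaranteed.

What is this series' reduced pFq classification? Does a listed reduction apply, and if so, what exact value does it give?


The series (x = 2/7) is 2F1: upper {1, 1}, lower {2}, prefactor 1/2. Verdict (x = 2/7): the logarithmic series (I6) applies (the logarithm: parameters (1,1;2), x = 2/7). Sum: (-7/4) * ln(5/7).

First insight: from the first term 1/2: the factorial ratio (C = 1/2, x = 2/7) (k+a-1)!/(a-1)! is a rising factorial (a)_k.
Step ratio: r(k) = (2/7) * (k+1) (k+1) / [(k+2) (k+1)] ; factor over Q: parameters, x = (2/7), and C = 1/2.


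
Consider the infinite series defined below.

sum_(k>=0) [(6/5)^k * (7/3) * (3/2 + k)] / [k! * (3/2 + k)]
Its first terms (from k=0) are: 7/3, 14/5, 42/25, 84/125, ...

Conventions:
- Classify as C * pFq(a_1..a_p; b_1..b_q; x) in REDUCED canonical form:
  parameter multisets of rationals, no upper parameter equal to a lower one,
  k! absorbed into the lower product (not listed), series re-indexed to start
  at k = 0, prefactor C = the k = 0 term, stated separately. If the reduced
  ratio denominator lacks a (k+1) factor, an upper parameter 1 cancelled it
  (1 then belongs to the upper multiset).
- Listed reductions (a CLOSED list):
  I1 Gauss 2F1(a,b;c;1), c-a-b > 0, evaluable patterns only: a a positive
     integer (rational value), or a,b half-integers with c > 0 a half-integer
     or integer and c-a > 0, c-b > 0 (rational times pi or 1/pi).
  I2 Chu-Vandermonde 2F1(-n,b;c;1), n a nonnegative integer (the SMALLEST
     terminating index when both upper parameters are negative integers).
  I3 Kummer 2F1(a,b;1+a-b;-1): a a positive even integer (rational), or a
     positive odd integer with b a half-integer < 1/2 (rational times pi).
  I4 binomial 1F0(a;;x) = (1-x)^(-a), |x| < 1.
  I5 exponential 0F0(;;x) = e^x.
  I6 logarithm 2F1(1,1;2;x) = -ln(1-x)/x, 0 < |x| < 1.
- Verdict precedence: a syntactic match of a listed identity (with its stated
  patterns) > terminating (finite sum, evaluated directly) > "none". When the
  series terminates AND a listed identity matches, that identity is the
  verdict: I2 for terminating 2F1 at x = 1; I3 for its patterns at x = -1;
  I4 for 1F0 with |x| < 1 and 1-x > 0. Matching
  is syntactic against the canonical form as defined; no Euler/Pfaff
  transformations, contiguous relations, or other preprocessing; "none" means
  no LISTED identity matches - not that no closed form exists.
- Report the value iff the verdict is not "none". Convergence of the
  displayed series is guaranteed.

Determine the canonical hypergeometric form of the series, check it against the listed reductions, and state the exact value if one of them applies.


At argument 6/5: a 0F0 with upper {-}, lower {-}, scaled by C = 7/3. Verdict: this is the I5 exponential reduction (the 0F0 exponential series at x = 6/5). Sum: (7/3) * e^(6/5).

Key step: x = (6/5) and the factor k + 3/2 cancels (top and bottom), leaving C = 7/3, x = 6/5.
Ratio: r(k) = (6/5) * 1 / [(k+1)] - rational in k, leading ratio (6/5); with t_0 = 7/3, classification follows.


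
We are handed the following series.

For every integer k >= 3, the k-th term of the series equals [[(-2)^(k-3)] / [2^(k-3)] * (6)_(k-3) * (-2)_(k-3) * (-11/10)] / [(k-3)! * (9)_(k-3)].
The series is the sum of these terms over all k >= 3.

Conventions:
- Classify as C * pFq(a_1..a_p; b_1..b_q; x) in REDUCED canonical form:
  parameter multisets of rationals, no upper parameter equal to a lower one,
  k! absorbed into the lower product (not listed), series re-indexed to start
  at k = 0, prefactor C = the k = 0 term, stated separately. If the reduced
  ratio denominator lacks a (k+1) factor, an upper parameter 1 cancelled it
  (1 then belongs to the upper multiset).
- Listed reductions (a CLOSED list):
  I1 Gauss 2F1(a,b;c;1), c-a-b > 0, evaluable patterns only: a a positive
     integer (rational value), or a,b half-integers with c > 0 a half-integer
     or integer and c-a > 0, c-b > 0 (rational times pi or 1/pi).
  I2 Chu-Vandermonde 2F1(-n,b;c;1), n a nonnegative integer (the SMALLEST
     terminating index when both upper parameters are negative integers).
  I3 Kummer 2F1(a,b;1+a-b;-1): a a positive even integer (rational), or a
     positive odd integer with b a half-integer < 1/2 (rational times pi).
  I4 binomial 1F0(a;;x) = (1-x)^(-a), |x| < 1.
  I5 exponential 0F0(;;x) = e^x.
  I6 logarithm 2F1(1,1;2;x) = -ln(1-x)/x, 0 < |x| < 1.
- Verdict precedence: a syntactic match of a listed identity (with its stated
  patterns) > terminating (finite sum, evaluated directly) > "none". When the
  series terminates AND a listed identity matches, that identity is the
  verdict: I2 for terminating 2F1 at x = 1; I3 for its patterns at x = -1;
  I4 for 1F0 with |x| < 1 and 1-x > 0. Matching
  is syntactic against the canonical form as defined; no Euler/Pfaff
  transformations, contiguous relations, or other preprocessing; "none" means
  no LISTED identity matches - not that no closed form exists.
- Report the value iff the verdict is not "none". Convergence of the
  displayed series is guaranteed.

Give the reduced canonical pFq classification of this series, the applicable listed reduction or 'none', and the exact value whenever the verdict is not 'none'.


At argument -1: a 2F1 with upper {-2, 6}, lower {9}, scaled by C = -11/10. Verdict: this is the Kummer evaluation I3 (x = -1; c = 9 equals 1+a-b for upper {-2, 6}: listed pattern). Value: -77/25.

Structural cue: x = (-1) and the two k-th powers (C = -11/10) combine into one argument.
Ratio: r(k) = (-1) * (k-2) (k+6) / [(k+9) (k+1)] - rational; roots negated = parameters, x = (-1), C = -11/10.


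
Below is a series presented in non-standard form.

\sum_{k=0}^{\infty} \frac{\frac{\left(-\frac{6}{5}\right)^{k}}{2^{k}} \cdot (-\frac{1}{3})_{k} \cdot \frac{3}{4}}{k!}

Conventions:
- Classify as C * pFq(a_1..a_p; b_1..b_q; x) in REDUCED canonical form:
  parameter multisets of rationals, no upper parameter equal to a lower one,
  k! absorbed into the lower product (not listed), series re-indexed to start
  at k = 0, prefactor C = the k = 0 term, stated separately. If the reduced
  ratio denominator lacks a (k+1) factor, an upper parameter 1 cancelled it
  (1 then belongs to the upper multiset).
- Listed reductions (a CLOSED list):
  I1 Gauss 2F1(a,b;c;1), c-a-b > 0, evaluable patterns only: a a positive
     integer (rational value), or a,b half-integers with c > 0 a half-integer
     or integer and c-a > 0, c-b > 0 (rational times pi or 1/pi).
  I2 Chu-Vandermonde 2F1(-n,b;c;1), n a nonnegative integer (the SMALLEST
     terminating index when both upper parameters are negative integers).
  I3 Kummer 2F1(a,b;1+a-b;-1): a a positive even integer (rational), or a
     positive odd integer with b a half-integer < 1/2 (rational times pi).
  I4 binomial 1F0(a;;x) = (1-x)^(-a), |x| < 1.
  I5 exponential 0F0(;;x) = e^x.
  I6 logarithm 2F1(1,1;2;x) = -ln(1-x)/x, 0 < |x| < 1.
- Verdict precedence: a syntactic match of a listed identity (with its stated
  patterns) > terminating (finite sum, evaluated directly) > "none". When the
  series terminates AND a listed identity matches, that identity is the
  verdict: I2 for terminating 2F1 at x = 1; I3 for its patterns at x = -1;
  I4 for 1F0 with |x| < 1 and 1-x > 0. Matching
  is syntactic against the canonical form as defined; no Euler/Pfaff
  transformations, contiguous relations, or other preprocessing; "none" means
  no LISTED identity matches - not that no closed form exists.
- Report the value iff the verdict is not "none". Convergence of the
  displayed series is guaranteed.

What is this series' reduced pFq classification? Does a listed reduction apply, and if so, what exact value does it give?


Canonical form: C = \frac{3}{4} times 1F0 with upper {-\frac{1}{3}}, lower {-}, x = -\frac{3}{5}. Verdict at x = -\frac{3}{5}: the I4 binomial reduction matches (the 1F0 binomial series: exponent 1/3, x = -\frac{3}{5}). Its exact value is \frac{3}{4} \cdot \left(\frac{8}{5}\right)^{\frac{1}{3}}.

Key step: from the first term \frac{3}{4}: the two k-th powers (C = 3/4) combine into one argument.
Term ratio: r(k) = -\frac{3}{5} * (k-\frac{1}{3}) / [(k+1)] - rational; roots negated = parameters, x = -\frac{3}{5}, C = \frac{3}{4}.


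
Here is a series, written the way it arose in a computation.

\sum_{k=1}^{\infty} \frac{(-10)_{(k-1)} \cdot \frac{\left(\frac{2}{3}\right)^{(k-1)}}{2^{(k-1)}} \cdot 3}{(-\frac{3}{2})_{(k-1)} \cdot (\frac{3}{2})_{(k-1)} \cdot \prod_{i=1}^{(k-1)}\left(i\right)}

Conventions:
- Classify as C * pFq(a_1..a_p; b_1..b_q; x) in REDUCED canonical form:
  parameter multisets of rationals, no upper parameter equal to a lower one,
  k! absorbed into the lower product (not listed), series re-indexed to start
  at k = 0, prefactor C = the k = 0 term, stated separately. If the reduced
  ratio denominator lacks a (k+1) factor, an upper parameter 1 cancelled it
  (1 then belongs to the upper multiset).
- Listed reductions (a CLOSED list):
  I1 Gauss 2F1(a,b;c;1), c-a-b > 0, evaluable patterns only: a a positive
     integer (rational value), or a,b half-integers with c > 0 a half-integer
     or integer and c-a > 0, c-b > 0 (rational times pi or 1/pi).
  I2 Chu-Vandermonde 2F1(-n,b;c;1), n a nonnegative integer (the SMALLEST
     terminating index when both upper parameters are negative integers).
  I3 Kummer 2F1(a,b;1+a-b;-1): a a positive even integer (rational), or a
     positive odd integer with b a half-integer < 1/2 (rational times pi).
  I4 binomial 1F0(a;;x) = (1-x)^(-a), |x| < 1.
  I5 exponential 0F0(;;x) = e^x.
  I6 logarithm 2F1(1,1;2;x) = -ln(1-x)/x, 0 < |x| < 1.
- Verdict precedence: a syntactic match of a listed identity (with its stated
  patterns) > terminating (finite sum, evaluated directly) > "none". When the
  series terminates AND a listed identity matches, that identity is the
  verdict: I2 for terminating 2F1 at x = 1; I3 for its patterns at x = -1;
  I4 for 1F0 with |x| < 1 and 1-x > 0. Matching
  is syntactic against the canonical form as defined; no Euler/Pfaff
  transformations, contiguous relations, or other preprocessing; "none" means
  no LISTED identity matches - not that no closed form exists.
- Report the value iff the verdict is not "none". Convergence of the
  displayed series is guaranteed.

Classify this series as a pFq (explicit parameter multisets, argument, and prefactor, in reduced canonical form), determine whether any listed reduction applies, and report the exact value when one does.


Reduced: x = \frac{1}{3}, 1F2, upper = {-10}, lower = {-\frac{3}{2}, \frac{3}{2}}, C = 3. Verdict: terminating - no listed pattern fits, but -10 in the upper list cuts the series at k = 10; direct evaluation. Exact value: \frac{16944474585558815172301}{1645707219446219304375}.

The tell: from the first term 3: the product of the first k integers (prefactor 3) is k!.
Adjacent-term ratio: r(k) = \frac{1}{3} * (k-10) / [(k-\frac{3}{2}) (k+\frac{3}{2}) (k+1)] ; factor over Q: parameters, x = \frac{1}{3}, and C = 3.


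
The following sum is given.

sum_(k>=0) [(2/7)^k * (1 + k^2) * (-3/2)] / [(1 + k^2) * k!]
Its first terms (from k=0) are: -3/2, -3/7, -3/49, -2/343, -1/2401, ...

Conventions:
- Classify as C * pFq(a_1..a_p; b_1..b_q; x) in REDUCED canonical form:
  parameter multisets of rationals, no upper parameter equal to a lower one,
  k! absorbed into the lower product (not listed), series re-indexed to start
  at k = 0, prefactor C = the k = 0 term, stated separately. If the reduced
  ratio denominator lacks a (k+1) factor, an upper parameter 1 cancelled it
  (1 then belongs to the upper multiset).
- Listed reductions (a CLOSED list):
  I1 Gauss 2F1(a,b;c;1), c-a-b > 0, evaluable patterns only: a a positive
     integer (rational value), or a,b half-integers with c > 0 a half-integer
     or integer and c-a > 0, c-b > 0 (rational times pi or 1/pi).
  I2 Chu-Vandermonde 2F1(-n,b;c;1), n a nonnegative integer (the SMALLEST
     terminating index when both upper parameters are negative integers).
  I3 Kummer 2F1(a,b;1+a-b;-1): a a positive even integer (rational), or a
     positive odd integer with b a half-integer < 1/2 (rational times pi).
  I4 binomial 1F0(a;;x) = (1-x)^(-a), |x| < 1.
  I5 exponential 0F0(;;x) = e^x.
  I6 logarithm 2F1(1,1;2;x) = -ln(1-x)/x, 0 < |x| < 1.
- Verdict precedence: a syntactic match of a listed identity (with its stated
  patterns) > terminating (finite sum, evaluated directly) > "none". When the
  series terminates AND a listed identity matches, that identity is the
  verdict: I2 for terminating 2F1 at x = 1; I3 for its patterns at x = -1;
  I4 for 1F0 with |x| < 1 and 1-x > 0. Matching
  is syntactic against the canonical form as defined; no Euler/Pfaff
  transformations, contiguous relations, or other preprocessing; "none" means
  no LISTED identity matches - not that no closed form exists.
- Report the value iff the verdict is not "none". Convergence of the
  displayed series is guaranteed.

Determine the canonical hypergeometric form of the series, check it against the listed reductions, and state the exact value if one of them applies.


At argument 2/7: a 0F0 with upper {-}, lower {-}, scaled by C = -3/2. Verdict: the exponential series (I5) fires (the 0F0 exponential series at x = 2/7). Sum: (-3/2) * e^(2/7).

The tell: from the first term -3/2: striking the common factor k^2 + 1 reduces the term (C = -3/2, x = 2/7).
Ratio: r(k) = (2/7) * 1 / [(k+1)] - rational; roots negated = parameters, x = (2/7), C = -3/2.


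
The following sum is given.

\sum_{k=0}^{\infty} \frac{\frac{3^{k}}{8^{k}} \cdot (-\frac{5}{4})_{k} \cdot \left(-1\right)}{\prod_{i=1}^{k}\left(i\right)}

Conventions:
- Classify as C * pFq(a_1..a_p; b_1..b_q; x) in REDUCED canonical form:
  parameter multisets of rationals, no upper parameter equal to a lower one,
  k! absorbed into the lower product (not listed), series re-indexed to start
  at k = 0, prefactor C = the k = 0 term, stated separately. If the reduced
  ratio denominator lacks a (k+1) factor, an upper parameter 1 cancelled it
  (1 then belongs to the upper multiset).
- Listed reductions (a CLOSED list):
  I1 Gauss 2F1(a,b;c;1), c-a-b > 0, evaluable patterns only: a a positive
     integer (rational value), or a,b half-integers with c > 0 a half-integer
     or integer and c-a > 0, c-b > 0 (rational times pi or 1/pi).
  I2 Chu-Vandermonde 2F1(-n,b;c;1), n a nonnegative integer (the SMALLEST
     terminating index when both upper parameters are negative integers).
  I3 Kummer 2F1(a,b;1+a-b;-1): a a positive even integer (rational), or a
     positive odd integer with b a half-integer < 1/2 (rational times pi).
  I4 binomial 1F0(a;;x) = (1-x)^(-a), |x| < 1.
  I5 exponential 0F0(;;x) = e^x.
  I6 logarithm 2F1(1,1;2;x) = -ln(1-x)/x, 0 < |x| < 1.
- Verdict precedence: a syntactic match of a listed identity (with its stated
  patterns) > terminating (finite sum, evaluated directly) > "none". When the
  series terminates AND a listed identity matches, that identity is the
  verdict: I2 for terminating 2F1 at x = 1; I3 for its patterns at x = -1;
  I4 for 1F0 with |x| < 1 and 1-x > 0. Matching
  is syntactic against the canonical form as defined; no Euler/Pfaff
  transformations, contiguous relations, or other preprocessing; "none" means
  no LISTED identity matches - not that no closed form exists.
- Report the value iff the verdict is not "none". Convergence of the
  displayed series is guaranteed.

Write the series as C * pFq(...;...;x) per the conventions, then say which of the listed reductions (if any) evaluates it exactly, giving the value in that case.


With C = -1: the canonical form is 1F0(-\frac{5}{4}; -; \frac{3}{8}). Verdict (x = \frac{3}{8}): binomial (I4) applies (the 1F0 binomial series: exponent 5/4, x = \frac{3}{8}). Value: \left(-1\right) \cdot \left(\frac{5}{8}\right)^{\frac{5}{4}}.

Structural cue: with t_0 = -1, the two geometric factors (C = -1, x = 3/8) combine into one argument.
Adjacent-term ratio: r(k) = \frac{3}{8} * (k-\frac{5}{4}) / [(k+1)] - rational; roots negated = parameters, x = \frac{3}{8}, C = -1.


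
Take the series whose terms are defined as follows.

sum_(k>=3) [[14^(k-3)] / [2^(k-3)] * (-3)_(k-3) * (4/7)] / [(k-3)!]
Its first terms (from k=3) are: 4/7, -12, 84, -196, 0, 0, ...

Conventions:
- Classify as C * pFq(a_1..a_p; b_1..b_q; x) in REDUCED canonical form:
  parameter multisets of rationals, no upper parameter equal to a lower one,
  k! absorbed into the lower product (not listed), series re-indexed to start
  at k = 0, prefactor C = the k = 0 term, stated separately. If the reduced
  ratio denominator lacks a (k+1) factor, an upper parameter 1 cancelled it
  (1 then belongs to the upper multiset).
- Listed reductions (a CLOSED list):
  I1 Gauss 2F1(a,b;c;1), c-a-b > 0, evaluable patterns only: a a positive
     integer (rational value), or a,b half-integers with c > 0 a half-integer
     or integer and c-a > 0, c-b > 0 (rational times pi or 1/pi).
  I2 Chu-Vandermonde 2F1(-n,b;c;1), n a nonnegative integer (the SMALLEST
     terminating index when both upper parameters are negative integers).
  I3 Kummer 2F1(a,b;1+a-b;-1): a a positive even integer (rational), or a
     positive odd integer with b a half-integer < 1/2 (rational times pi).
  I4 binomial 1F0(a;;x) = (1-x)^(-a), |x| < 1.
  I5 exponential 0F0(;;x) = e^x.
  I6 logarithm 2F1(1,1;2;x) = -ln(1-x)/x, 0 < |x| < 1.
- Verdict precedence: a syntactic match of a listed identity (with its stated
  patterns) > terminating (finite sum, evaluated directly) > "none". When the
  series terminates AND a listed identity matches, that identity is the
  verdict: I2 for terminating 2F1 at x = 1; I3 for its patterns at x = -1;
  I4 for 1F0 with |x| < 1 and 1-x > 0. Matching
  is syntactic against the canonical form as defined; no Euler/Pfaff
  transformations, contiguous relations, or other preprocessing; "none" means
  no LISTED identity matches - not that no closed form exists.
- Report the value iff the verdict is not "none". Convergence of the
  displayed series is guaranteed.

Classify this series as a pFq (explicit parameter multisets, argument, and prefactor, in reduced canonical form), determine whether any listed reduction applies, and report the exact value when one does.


At argument 7: a 1F0 with upper {-3}, lower {-}, scaled by C = 4/7. Verdict: terminating. (-3)_k vanishes past k = 3, leaving a 4-term sum, computed directly. Hence: -864/7.

Key observation: t_0 = 4/7 here, and the two k-th powers (prefactor 4/7) combine into one argument.
Consecutive-term ratio: r(k) = 7 * (k-3) / [(k+1)] ; factor over Q: parameters, x = 7, and C = 4/7.


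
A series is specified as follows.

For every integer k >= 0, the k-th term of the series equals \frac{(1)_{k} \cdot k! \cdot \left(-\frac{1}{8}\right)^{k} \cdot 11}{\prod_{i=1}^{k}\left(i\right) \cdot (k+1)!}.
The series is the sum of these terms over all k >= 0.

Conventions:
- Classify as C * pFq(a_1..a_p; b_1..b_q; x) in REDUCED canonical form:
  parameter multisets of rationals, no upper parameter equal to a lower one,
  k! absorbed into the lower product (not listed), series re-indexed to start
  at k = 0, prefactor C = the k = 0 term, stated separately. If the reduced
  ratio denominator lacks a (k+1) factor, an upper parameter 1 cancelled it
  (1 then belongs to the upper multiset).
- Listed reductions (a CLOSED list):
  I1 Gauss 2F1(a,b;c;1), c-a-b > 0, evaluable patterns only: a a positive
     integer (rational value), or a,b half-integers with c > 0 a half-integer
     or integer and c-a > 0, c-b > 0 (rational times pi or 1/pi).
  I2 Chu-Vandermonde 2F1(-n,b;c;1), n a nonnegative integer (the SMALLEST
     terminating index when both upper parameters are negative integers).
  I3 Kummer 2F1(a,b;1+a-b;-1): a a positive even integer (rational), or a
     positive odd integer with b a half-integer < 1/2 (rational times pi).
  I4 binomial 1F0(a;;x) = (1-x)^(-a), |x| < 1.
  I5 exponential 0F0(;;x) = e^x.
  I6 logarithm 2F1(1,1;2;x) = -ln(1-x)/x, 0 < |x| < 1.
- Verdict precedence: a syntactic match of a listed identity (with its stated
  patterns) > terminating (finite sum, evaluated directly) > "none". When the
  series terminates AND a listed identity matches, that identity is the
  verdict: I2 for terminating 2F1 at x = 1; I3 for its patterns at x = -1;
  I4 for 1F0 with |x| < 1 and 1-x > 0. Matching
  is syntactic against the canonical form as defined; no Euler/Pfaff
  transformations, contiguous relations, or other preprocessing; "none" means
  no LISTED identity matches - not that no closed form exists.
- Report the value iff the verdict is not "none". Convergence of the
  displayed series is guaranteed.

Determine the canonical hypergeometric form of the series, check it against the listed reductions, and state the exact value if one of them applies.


Prefactor 11, argument -\frac{1}{8}: 2F1 with upper {1, 1} over lower {2}. Verdict at x = -\frac{1}{8}: the I6 logarithm reduction matches (the logarithm: parameters (1,1;2), x = -\frac{1}{8}). Sum: 88 \cdot \ln\left(\frac{9}{8}\right).

The tell: t_0 being 11, the denominator's factorial ratio (C = 11) is a lower Pochhammer.
Consecutive-term ratio: r(k) = -\frac{1}{8} * (k+1) (k+1) / [(k+2) (k+1)] ; factor over Q: parameters, x = -\frac{1}{8}, and C = 11.


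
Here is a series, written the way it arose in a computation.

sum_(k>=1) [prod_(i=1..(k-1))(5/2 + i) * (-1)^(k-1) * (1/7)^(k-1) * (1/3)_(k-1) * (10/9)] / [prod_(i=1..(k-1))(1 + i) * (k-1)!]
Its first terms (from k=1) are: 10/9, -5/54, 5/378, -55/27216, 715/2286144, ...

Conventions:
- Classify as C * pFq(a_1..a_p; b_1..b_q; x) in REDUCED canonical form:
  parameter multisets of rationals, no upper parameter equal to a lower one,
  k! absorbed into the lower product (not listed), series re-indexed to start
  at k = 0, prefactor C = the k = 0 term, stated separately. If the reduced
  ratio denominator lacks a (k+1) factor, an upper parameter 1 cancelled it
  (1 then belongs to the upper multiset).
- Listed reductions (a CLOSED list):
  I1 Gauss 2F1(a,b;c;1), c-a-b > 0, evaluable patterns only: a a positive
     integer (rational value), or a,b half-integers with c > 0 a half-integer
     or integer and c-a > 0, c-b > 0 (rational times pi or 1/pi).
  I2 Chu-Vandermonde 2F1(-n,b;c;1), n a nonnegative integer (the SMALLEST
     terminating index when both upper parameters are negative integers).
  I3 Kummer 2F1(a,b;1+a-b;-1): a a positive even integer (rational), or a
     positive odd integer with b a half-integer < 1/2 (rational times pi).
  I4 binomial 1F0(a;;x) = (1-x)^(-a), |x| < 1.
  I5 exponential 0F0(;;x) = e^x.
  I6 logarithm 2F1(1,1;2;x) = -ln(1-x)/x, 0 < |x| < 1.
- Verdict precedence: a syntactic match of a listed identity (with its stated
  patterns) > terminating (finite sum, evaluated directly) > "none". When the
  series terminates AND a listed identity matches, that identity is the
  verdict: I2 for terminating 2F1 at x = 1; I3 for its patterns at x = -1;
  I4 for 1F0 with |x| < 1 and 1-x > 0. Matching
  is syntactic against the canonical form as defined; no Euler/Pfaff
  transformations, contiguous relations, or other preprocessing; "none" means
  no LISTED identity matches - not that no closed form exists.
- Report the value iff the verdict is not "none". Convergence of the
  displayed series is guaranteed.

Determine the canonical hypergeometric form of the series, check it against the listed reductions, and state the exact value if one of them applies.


Classification (C = 10/9): 2F1 with upper {1/3, 7/2}, lower {2}, argument x = -1/7. Verdict: none - this 2F1 at x = -1/7 matches no listed pattern, and upper {1/3, 7/2} holds no stopper.

Key observation: with t_0 = 10/9, the running product (C = 10/9) telescopes to a rising factorial.
Term ratio: r(k) = (-1/7) * (k+1/3) (k+7/2) / [(k+2) (k+1)] - rational in k, leading ratio (-1/7); with t_0 = 10/9, classification follows.


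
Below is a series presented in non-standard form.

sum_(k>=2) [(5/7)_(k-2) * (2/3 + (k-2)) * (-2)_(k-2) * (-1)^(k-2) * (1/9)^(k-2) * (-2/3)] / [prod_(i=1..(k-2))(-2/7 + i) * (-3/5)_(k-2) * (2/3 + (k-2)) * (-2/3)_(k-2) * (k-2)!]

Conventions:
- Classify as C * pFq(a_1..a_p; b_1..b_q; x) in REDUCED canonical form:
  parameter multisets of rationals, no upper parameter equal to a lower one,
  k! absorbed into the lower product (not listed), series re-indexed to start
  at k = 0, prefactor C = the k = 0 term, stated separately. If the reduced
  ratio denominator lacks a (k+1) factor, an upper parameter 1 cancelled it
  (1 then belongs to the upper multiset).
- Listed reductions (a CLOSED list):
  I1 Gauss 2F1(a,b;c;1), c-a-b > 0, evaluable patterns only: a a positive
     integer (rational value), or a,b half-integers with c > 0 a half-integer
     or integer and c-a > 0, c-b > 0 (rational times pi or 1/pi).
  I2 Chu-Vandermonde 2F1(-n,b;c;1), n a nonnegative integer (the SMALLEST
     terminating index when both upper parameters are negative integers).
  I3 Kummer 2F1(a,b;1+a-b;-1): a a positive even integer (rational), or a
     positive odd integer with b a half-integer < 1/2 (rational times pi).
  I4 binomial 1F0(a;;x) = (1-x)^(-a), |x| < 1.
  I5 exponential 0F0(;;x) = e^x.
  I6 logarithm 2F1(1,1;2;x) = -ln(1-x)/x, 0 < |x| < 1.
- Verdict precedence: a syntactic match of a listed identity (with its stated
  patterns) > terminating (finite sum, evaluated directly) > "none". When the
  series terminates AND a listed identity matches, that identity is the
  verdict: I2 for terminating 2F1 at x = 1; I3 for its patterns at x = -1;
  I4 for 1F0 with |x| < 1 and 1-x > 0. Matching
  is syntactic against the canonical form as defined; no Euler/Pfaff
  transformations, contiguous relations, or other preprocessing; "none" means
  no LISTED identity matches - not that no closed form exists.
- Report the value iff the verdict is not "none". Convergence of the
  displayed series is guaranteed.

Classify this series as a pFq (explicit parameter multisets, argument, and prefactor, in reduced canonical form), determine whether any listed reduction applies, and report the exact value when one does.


Prefactor -2/3, argument -1/9: 1F2 with upper {-2} over lower {-2/3, -3/5}. Verdict: terminating (-2 upstairs). 3 nonzero terms in all; added directly. Hence: -193/162.

Key step: t_0 = -2/3 here, and the lower running product (prefactor -2/3) is a rising factorial.
Ratio: r(k) = (-1/9) * (k-2) / [(k-2/3) (k-3/5) (k+1)] - rational in k. x = (-1/9); t_0 = -2/3; negate the roots.
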